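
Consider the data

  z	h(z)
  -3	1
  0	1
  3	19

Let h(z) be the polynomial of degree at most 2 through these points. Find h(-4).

5

Evaluate each Lagrange basis at z = -4:
L_0(-4) = (-4)·(-7)/[(-3)·(-6)] = 14/9
L_1(-4) = (-1)·(-7)/[(3)·(-3)] = -7/9
L_2(-4) = (-1)·(-4)/[(6)·(3)] = 2/9
Sum: 1·(14/9) + 1·(-7/9) + 19·(2/9) = 5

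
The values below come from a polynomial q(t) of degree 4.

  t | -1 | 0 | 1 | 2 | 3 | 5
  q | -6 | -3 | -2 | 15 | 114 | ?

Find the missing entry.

1062

The 5 known values determine q uniquely (degree ≤ 4).
Evaluate each Lagrange basis at t = 5:
L_0(5) = (5)·(4)·(3)·(2)/[(-1)·(-2)·(-3)·(-4)] = 5
L_1(5) = (6)·(4)·(3)·(2)/[(1)·(-1)·(-2)·(-3)] = -24
L_2(5) = (6)·(5)·(3)·(2)/[(2)·(1)·(-1)·(-2)] = 45
L_3(5) = (6)·(5)·(4)·(2)/[(3)·(2)·(1)·(-1)] = -40
L_4(5) = (6)·(5)·(4)·(3)/[(4)·(3)·(2)·(1)] = 15
Sum: (-6)·(5) + (-3)·(-24) + (-2)·(45) + 15·(-40) + 114·(15) = 1062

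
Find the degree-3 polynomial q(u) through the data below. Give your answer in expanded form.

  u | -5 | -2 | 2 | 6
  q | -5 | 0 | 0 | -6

q(u) = (17/3696)u^3 - (265/1232)u^2 - (17/924)u + 265/308

L_0(u) = (u + 2)(u - 2)(u - 6) / [-231] = -(1/231)u^3 + (2/77)u^2 + (4/231)u - 8/77
L_1(u) = (u + 5)(u - 2)(u - 6) / [96] = (1/96)u^3 - (1/32)u^2 - (7/24)u + 5/8
L_2(u) = (u + 5)(u + 2)(u - 6) / [-112] = -(1/112)u^3 - (1/112)u^2 + (2/7)u + 15/28
L_3(u) = (u + 5)(u + 2)(u - 2) / [352] = (1/352)u^3 + (5/352)u^2 - (1/88)u - 5/88
q(u) = (-5)·L_0 + 0·L_1 + 0·L_2 + (-6)·L_3
  (-5)·L_0(u) = (5/231)u^3 - (10/77)u^2 - (20/231)u + 40/77
  0·L_1(u) = 0
  0·L_2(u) = 0
  (-6)·L_3(u) = -(3/176)u^3 - (15/176)u^2 + (3/44)u + 15/44
Adding term by term: (17/3696)u^3 - (265/1232)u^2 - (17/924)u + 265/308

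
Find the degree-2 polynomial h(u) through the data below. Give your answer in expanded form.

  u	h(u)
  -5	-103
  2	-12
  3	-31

Newton's divided differences:
h[-5,2] = (-12 - (-103)) / (2 - (-5)) = 13
h[2,3] = (-31 - (-12)) / (3 - 2) = -19
h[-5,2,3] = (-19 - 13) / (3 - (-5)) = -4
h(u) = -103 + 13·(u + 5) + (-4)·(u + 5)(u - 2)
Expanding: h(u) = -4u^2 + u + 2

h(u) = -4u^2 + u + 2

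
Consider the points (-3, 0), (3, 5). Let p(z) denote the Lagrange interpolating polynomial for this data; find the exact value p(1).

L_0(1) = (-2)/[(-6)] = 1/3
L_1(1) = (4)/[(6)] = 2/3
Sum: 0 + 5·(2/3) = 10/3

10/3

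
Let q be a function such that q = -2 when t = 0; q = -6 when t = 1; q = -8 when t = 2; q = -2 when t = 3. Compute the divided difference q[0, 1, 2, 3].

1

q[0,1] = (-6 - (-2)) / (1 - 0) = -4
q[1,2] = (-8 - (-6)) / (2 - 1) = -2
q[2,3] = (-2 - (-8)) / (3 - 2) = 6
q[0,1,2] = (-2 - (-4)) / (2 - 0) = 1
q[1,2,3] = (6 - (-2)) / (3 - 1) = 4
q[0,1,2,3] = (4 - 1) / (3 - 0) = 1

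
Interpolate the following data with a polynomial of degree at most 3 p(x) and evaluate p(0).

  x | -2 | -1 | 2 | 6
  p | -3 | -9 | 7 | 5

Using Newton's divided-difference form:
p[-2,-1] = (-9 - (-3)) / (-1 - (-2)) = -6
p[-1,2] = (7 - (-9)) / (2 - (-1)) = 16/3
p[2,6] = (5 - 7) / (6 - 2) = -1/2
p[-2,-1,2] = (16/3 - (-6)) / (2 - (-2)) = 17/6
p[-1,2,6] = (-1/2 - 16/3) / (6 - (-1)) = -5/6
p[-2,-1,2,6] = (-5/6 - 17/6) / (6 - (-2)) = -11/24
p(0) = -3 + (-6)·(2) + (17/6)·(2)·(1) + (-11/24)·(2)·(1)·(-2) = -15/2

-15/2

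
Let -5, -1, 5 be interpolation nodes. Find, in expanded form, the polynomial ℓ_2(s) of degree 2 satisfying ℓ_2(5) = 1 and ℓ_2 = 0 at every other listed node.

ℓ_2(s) = (s + 5)(s + 1) / [(10)·(6)]
       = (s^2 + 6s + 5) / (60)

ℓ_2(s) = (1/60)s^2 + (1/10)s + 1/12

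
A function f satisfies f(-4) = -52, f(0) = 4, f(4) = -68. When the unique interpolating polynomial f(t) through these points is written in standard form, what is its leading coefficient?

The leading coefficient equals the top divided difference f[-4,0,4].
f[-4,0] = (4 - (-52)) / (0 - (-4)) = 14
f[0,4] = (-68 - 4) / (4 - 0) = -18
f[-4,0,4] = (-18 - 14) / (4 - (-4)) = -4

-4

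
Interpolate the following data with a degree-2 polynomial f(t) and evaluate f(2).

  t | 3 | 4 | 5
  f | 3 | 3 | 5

5

Using Newton's divided-difference form:
f[3,4] = (3 - 3) / (4 - 3) = 0
f[4,5] = (5 - 3) / (5 - 4) = 2
f[3,4,5] = (2 - 0) / (5 - 3) = 1
f(2) = 3 + 0·(-1) + 1·(-1)·(-2) = 5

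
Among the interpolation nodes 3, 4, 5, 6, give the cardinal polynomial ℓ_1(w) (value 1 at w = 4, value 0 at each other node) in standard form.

ℓ_1(w) = (w - 3)(w - 5)(w - 6) / [(1)·(-1)·(-2)]
       = (w^3 - 14w^2 + 63w - 90) / (2)

ℓ_1(w) = (1/2)w^3 - 7w^2 + (63/2)w - 45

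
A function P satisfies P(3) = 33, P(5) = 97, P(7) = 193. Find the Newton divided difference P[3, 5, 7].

P[3,5] = (97 - 33) / (5 - 3) = 32
P[5,7] = (193 - 97) / (7 - 5) = 48
P[3,5,7] = (48 - 32) / (7 - 3) = 4

4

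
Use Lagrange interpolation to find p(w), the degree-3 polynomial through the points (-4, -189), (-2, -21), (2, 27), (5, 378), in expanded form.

p(w) = 3w^3 + 3

Build the Lagrange basis polynomials:
L_0(w) = (w + 2)(w - 2)(w - 5) / [-108] = -(1/108)w^3 + (5/108)w^2 + (1/27)w - 5/27
L_1(w) = (w + 4)(w - 2)(w - 5) / [56] = (1/56)w^3 - (3/56)w^2 - (9/28)w + 5/7
L_2(w) = (w + 4)(w + 2)(w - 5) / [-72] = -(1/72)w^3 - (1/72)w^2 + (11/36)w + 5/9
L_3(w) = (w + 4)(w + 2)(w - 2) / [189] = (1/189)w^3 + (4/189)w^2 - (4/189)w - 16/189
p(w) = (-189)·L_0 + (-21)·L_1 + 27·L_2 + 378·L_3
  (-189)·L_0(w) = (7/4)w^3 - (35/4)w^2 - 7w + 35
  (-21)·L_1(w) = -(3/8)w^3 + (9/8)w^2 + (27/4)w - 15
  27·L_2(w) = -(3/8)w^3 - (3/8)w^2 + (33/4)w + 15
  378·L_3(w) = 2w^3 + 8w^2 - 8w - 32
Adding term by term: 3w^3 + 3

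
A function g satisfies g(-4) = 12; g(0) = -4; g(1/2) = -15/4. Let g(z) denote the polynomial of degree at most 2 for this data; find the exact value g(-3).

5

Evaluate each Lagrange basis at z = -3:
L_0(-3) = (-3)·(-7/2)/[(-4)·(-9/2)] = 7/12
L_1(-3) = (1)·(-7/2)/[(4)·(-1/2)] = 7/4
L_2(-3) = (1)·(-3)/[(9/2)·(1/2)] = -4/3
Sum: 12·(7/12) + (-4)·(7/4) + (-15/4)·(-4/3) = 5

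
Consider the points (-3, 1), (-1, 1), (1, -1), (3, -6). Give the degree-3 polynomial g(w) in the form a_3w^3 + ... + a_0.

g(w) = -(1/48)w^3 - (5/16)w^2 - (47/48)w + 5/16

L_0(w) = (w + 1)(w - 1)(w - 3) / [-48] = -(1/48)w^3 + (1/16)w^2 + (1/48)w - 1/16
L_1(w) = (w + 3)(w - 1)(w - 3) / [16] = (1/16)w^3 - (1/16)w^2 - (9/16)w + 9/16
L_2(w) = (w + 3)(w + 1)(w - 3) / [-16] = -(1/16)w^3 - (1/16)w^2 + (9/16)w + 9/16
L_3(w) = (w + 3)(w + 1)(w - 1) / [48] = (1/48)w^3 + (1/16)w^2 - (1/48)w - 1/16
g(w) = 1·L_0 + 1·L_1 + (-1)·L_2 + (-6)·L_3
  1·L_0(w) = -(1/48)w^3 + (1/16)w^2 + (1/48)w - 1/16
  1·L_1(w) = (1/16)w^3 - (1/16)w^2 - (9/16)w + 9/16
  (-1)·L_2(w) = (1/16)w^3 + (1/16)w^2 - (9/16)w - 9/16
  (-6)·L_3(w) = -(1/8)w^3 - (3/8)w^2 + (1/8)w + 3/8
Adding term by term: -(1/48)w^3 - (5/16)w^2 - (47/48)w + 5/16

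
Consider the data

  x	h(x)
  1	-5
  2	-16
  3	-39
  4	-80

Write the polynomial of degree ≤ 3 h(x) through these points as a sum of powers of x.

h(x) = -x^3 - 4x

L_0(x) = (x - 2)(x - 3)(x - 4) / [-6] = -(1/6)x^3 + (3/2)x^2 - (13/3)x + 4
L_1(x) = (x - 1)(x - 3)(x - 4) / [2] = (1/2)x^3 - 4x^2 + (19/2)x - 6
L_2(x) = (x - 1)(x - 2)(x - 4) / [-2] = -(1/2)x^3 + (7/2)x^2 - 7x + 4
L_3(x) = (x - 1)(x - 2)(x - 3) / [6] = (1/6)x^3 - x^2 + (11/6)x - 1
h(x) = (-5)·L_0 + (-16)·L_1 + (-39)·L_2 + (-80)·L_3
  (-5)·L_0(x) = (5/6)x^3 - (15/2)x^2 + (65/3)x - 20
  (-16)·L_1(x) = -8x^3 + 64x^2 - 152x + 96
  (-39)·L_2(x) = (39/2)x^3 - (273/2)x^2 + 273x - 156
  (-80)·L_3(x) = -(40/3)x^3 + 80x^2 - (440/3)x + 80
Adding term by term: -x^3 - 4x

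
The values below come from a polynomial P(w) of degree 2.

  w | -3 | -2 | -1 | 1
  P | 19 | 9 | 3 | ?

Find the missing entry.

The 3 known values determine P uniquely (degree ≤ 2).
Evaluate each Lagrange basis at w = 1:
L_0(1) = (3)·(2)/[(-1)·(-2)] = 3
L_1(1) = (4)·(2)/[(1)·(-1)] = -8
L_2(1) = (4)·(3)/[(2)·(1)] = 6
Sum: 19·(3) + 9·(-8) + 3·(6) = 3

3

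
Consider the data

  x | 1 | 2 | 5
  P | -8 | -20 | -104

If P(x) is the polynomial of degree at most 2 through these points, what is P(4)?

Using Newton's divided-difference form:
P[1,2] = (-20 - (-8)) / (2 - 1) = -12
P[2,5] = (-104 - (-20)) / (5 - 2) = -28
P[1,2,5] = (-28 - (-12)) / (5 - 1) = -4
P(4) = -8 + (-12)·(3) + (-4)·(3)·(2) = -68

-68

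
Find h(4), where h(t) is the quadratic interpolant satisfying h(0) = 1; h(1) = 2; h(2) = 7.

29

Evaluate each Lagrange basis at t = 4:
L_0(4) = (3)·(2)/[(-1)·(-2)] = 3
L_1(4) = (4)·(2)/[(1)·(-1)] = -8
L_2(4) = (4)·(3)/[(2)·(1)] = 6
Sum: 1·(3) + 2·(-8) + 7·(6) = 29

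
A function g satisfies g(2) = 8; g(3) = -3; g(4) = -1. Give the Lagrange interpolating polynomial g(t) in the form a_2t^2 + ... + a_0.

Build the Lagrange basis polynomials:
L_0(t) = (t - 3)(t - 4) / [2] = (1/2)t^2 - (7/2)t + 6
L_1(t) = (t - 2)(t - 4) / [-1] = -t^2 + 6t - 8
L_2(t) = (t - 2)(t - 3) / [2] = (1/2)t^2 - (5/2)t + 3
g(t) = 8·L_0 + (-3)·L_1 + (-1)·L_2
  8·L_0(t) = 4t^2 - 28t + 48
  (-3)·L_1(t) = 3t^2 - 18t + 24
  (-1)·L_2(t) = -(1/2)t^2 + (5/2)t - 3
Adding term by term: (13/2)t^2 - (87/2)t + 69

g(t) = (13/2)t^2 - (87/2)t + 69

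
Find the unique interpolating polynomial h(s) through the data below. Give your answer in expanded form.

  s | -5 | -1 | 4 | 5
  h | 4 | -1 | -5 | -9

h(s) = -(7/120)s^3 - (1/15)s^2 + (19/120)s - 5/6

Newton's divided differences:
h[-5,-1] = (-1 - 4) / (-1 - (-5)) = -5/4
h[-1,4] = (-5 - (-1)) / (4 - (-1)) = -4/5
h[4,5] = (-9 - (-5)) / (5 - 4) = -4
h[-5,-1,4] = (-4/5 - (-5/4)) / (4 - (-5)) = 1/20
h[-1,4,5] = (-4 - (-4/5)) / (5 - (-1)) = -8/15
h[-5,-1,4,5] = (-8/15 - 1/20) / (5 - (-5)) = -7/120
h(s) = 4 + (-5/4)·(s + 5) + (1/20)·(s + 5)(s + 1) + (-7/120)·(s + 5)(s + 1)(s - 4)
Expanding: h(s) = -(7/120)s^3 - (1/15)s^2 + (19/120)s - 5/6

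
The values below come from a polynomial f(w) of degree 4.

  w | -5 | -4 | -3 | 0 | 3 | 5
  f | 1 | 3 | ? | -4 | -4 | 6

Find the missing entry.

13/5

The 5 known values determine f uniquely (degree ≤ 4).
Evaluate each Lagrange basis at w = -3:
L_0(-3) = (1)·(-3)·(-6)·(-8)/[(-1)·(-5)·(-8)·(-10)] = -9/25
L_1(-3) = (2)·(-3)·(-6)·(-8)/[(1)·(-4)·(-7)·(-9)] = 8/7
L_2(-3) = (2)·(1)·(-6)·(-8)/[(5)·(4)·(-3)·(-5)] = 8/25
L_3(-3) = (2)·(1)·(-3)·(-8)/[(8)·(7)·(3)·(-2)] = -1/7
L_4(-3) = (2)·(1)·(-3)·(-6)/[(10)·(9)·(5)·(2)] = 1/25
Sum: 1·(-9/25) + 3·(8/7) + (-4)·(8/25) + (-4)·(-1/7) + 6·(1/25) = 13/5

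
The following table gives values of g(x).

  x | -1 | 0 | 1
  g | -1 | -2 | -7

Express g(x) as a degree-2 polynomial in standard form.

g(x) = -2x^2 - 3x - 2

L_0(x) = x(x - 1) / [2] = (1/2)x^2 - (1/2)x
L_1(x) = (x + 1)(x - 1) / [-1] = -x^2 + 1
L_2(x) = (x + 1)x / [2] = (1/2)x^2 + (1/2)x
g(x) = (-1)·L_0 + (-2)·L_1 + (-7)·L_2
  (-1)·L_0(x) = -(1/2)x^2 + (1/2)x
  (-2)·L_1(x) = 2x^2 - 2
  (-7)·L_2(x) = -(7/2)x^2 - (7/2)x
Adding term by term: -2x^2 - 3x - 2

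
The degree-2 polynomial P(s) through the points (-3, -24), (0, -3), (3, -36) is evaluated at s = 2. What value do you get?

-19

Evaluate each Lagrange basis at s = 2:
L_0(2) = (2)·(-1)/[(-3)·(-6)] = -1/9
L_1(2) = (5)·(-1)/[(3)·(-3)] = 5/9
L_2(2) = (5)·(2)/[(6)·(3)] = 5/9
Sum: (-24)·(-1/9) + (-3)·(5/9) + (-36)·(5/9) = -19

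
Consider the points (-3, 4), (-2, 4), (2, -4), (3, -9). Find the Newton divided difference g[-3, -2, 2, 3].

g[-3,-2] = (4 - 4) / (-2 - (-3)) = 0
g[-2,2] = (-4 - 4) / (2 - (-2)) = -2
g[2,3] = (-9 - (-4)) / (3 - 2) = -5
g[-3,-2,2] = (-2 - 0) / (2 - (-3)) = -2/5
g[-2,2,3] = (-5 - (-2)) / (3 - (-2)) = -3/5
g[-3,-2,2,3] = (-3/5 - (-2/5)) / (3 - (-3)) = -1/30

-1/30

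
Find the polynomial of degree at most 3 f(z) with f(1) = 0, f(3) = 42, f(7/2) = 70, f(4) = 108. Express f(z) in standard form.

f(z) = 2z^3 - z^2 - z

Build the Lagrange basis polynomials:
L_0(z) = (z - 3)(z - 7/2)(z - 4) / [-15] = -(1/15)z^3 + (7/10)z^2 - (73/30)z + 14/5
L_1(z) = (z - 1)(z - 7/2)(z - 4) / [1] = z^3 - (17/2)z^2 + (43/2)z - 14
L_2(z) = (z - 1)(z - 3)(z - 4) / [-5/8] = -(8/5)z^3 + (64/5)z^2 - (152/5)z + 96/5
L_3(z) = (z - 1)(z - 3)(z - 7/2) / [3/2] = (2/3)z^3 - 5z^2 + (34/3)z - 7
f(z) = 0·L_0 + 42·L_1 + 70·L_2 + 108·L_3
  0·L_0(z) = 0
  42·L_1(z) = 42z^3 - 357z^2 + 903z - 588
  70·L_2(z) = -112z^3 + 896z^2 - 2128z + 1344
  108·L_3(z) = 72z^3 - 540z^2 + 1224z - 756
Adding term by term: 2z^3 - z^2 - z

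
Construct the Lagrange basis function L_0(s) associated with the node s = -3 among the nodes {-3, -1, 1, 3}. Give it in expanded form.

L_0(s) = -(1/48)s^3 + (1/16)s^2 + (1/48)s - 1/16

L_0(s) = (s + 1)(s - 1)(s - 3) / [(-2)·(-4)·(-6)]
       = (s^3 - 3s^2 - s + 3) / (-48)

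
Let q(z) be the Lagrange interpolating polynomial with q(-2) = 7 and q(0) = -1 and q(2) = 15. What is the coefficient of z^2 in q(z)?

Build the Lagrange basis polynomials:
L_0(z) = z(z - 2) / [8] = (1/8)z^2 - (1/4)z
L_1(z) = (z + 2)(z - 2) / [-4] = -(1/4)z^2 + 1
L_2(z) = (z + 2)z / [8] = (1/8)z^2 + (1/4)z
q(z) = 7·L_0 + (-1)·L_1 + 15·L_2
Only the coefficient of z^2 is needed; take it from each L_i and combine:
7·(1/8) + (-1)·(-1/4) + 15·(1/8) = 3

3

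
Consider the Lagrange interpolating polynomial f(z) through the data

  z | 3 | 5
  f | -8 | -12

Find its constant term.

-2

L_0(z) = (z - 5) / [-2] = -(1/2)z + 5/2
L_1(z) = (z - 3) / [2] = (1/2)z - 3/2
f(z) = (-8)·L_0 + (-12)·L_1
Only the constant term is needed; take it from each L_i and combine:
(-8)·(5/2) + (-12)·(-3/2) = -2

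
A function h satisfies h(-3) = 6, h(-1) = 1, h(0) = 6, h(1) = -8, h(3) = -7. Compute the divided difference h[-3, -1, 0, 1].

h[-3,-1] = (1 - 6) / (-1 - (-3)) = -5/2
h[-1,0] = (6 - 1) / (0 - (-1)) = 5
h[0,1] = (-8 - 6) / (1 - 0) = -14
h[-3,-1,0] = (5 - (-5/2)) / (0 - (-3)) = 5/2
h[-1,0,1] = (-14 - 5) / (1 - (-1)) = -19/2
h[-3,-1,0,1] = (-19/2 - 5/2) / (1 - (-3)) = -3

-3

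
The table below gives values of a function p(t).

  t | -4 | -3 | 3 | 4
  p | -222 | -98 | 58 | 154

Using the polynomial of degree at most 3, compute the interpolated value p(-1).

Using Newton's divided-difference form:
p[-4,-3] = (-98 - (-222)) / (-3 - (-4)) = 124
p[-3,3] = (58 - (-98)) / (3 - (-3)) = 26
p[3,4] = (154 - 58) / (4 - 3) = 96
p[-4,-3,3] = (26 - 124) / (3 - (-4)) = -14
p[-3,3,4] = (96 - 26) / (4 - (-3)) = 10
p[-4,-3,3,4] = (10 - (-14)) / (4 - (-4)) = 3
p(-1) = -222 + 124·(3) + (-14)·(3)·(2) + 3·(3)·(2)·(-4) = -6

-6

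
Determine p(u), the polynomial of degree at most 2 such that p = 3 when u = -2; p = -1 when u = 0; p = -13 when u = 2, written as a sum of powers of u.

p(u) = -u^2 - 4u - 1

Newton's divided differences:
p[-2,0] = (-1 - 3) / (0 - (-2)) = -2
p[0,2] = (-13 - (-1)) / (2 - 0) = -6
p[-2,0,2] = (-6 - (-2)) / (2 - (-2)) = -1
p(u) = 3 + (-2)·(u + 2) + (-1)·(u + 2)u
Expanding: p(u) = -u^2 - 4u - 1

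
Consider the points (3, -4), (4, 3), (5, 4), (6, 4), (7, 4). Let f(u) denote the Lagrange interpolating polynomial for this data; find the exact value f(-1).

L_0(-1) = (-5)·(-6)·(-7)·(-8)/[(-1)·(-2)·(-3)·(-4)] = 70
L_1(-1) = (-4)·(-6)·(-7)·(-8)/[(1)·(-1)·(-2)·(-3)] = -224
L_2(-1) = (-4)·(-5)·(-7)·(-8)/[(2)·(1)·(-1)·(-2)] = 280
L_3(-1) = (-4)·(-5)·(-6)·(-8)/[(3)·(2)·(1)·(-1)] = -160
L_4(-1) = (-4)·(-5)·(-6)·(-7)/[(4)·(3)·(2)·(1)] = 35
Sum: (-4)·(70) + 3·(-224) + 4·(280) + 4·(-160) + 4·(35) = -332

-332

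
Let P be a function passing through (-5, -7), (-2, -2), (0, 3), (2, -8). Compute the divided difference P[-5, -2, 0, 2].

P[-5,-2] = (-2 - (-7)) / (-2 - (-5)) = 5/3
P[-2,0] = (3 - (-2)) / (0 - (-2)) = 5/2
P[0,2] = (-8 - 3) / (2 - 0) = -11/2
P[-5,-2,0] = (5/2 - 5/3) / (0 - (-5)) = 1/6
P[-2,0,2] = (-11/2 - 5/2) / (2 - (-2)) = -2
P[-5,-2,0,2] = (-2 - 1/6) / (2 - (-5)) = -13/42

-13/42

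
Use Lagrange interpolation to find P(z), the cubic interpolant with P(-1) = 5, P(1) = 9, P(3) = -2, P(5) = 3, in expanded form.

Build the Lagrange basis polynomials:
L_0(z) = (z - 1)(z - 3)(z - 5) / [-48] = -(1/48)z^3 + (3/16)z^2 - (23/48)z + 5/16
L_1(z) = (z + 1)(z - 3)(z - 5) / [16] = (1/16)z^3 - (7/16)z^2 + (7/16)z + 15/16
L_2(z) = (z + 1)(z - 1)(z - 5) / [-16] = -(1/16)z^3 + (5/16)z^2 + (1/16)z - 5/16
L_3(z) = (z + 1)(z - 1)(z - 3) / [48] = (1/48)z^3 - (1/16)z^2 - (1/48)z + 1/16
P(z) = 5·L_0 + 9·L_1 + (-2)·L_2 + 3·L_3
  5·L_0(z) = -(5/48)z^3 + (15/16)z^2 - (115/48)z + 25/16
  9·L_1(z) = (9/16)z^3 - (63/16)z^2 + (63/16)z + 135/16
  (-2)·L_2(z) = (1/8)z^3 - (5/8)z^2 - (1/8)z + 5/8
  3·L_3(z) = (1/16)z^3 - (3/16)z^2 - (1/16)z + 3/16
Adding term by term: (31/48)z^3 - (61/16)z^2 + (65/48)z + 173/16

P(z) = (31/48)z^3 - (61/16)z^2 + (65/48)z + 173/16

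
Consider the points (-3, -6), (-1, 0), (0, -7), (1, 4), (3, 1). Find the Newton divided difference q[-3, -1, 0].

-10/3

q[-3,-1] = (0 - (-6)) / (-1 - (-3)) = 3
q[-1,0] = (-7 - 0) / (0 - (-1)) = -7
q[-3,-1,0] = (-7 - 3) / (0 - (-3)) = -10/3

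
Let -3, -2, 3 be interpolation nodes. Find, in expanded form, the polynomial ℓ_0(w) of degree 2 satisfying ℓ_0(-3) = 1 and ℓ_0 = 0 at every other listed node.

ℓ_0(w) = (1/6)w^2 - (1/6)w - 1

ℓ_0(w) = (w + 2)(w - 3) / [(-1)·(-6)]
       = (w^2 - w - 6) / (6)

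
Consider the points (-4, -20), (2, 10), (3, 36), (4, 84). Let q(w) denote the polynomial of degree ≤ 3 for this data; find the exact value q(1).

Using Newton's divided-difference form:
q[-4,2] = (10 - (-20)) / (2 - (-4)) = 5
q[2,3] = (36 - 10) / (3 - 2) = 26
q[3,4] = (84 - 36) / (4 - 3) = 48
q[-4,2,3] = (26 - 5) / (3 - (-4)) = 3
q[2,3,4] = (48 - 26) / (4 - 2) = 11
q[-4,2,3,4] = (11 - 3) / (4 - (-4)) = 1
q(1) = -20 + 5·(5) + 3·(5)·(-1) + 1·(5)·(-1)·(-2) = 0

0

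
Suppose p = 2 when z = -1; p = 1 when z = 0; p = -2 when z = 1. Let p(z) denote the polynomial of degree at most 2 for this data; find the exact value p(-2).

Evaluate each Lagrange basis at z = -2:
L_0(-2) = (-2)·(-3)/[(-1)·(-2)] = 3
L_1(-2) = (-1)·(-3)/[(1)·(-1)] = -3
L_2(-2) = (-1)·(-2)/[(2)·(1)] = 1
Sum: 2·(3) + 1·(-3) + (-2)·(1) = 1

1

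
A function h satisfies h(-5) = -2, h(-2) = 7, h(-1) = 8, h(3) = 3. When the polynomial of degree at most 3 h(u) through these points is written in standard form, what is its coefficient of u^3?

1/160

Build the Lagrange basis polynomials:
L_0(u) = (u + 2)(u + 1)(u - 3) / [-96] = -(1/96)u^3 + (7/96)u + 1/16
L_1(u) = (u + 5)(u + 1)(u - 3) / [15] = (1/15)u^3 + (1/5)u^2 - (13/15)u - 1
L_2(u) = (u + 5)(u + 2)(u - 3) / [-16] = -(1/16)u^3 - (1/4)u^2 + (11/16)u + 15/8
L_3(u) = (u + 5)(u + 2)(u + 1) / [160] = (1/160)u^3 + (1/20)u^2 + (17/160)u + 1/16
h(u) = (-2)·L_0 + 7·L_1 + 8·L_2 + 3·L_3
Only the coefficient of u^3 is needed; take it from each L_i and combine:
(-2)·(-1/96) + 7·(1/15) + 8·(-1/16) + 3·(1/160) = 1/160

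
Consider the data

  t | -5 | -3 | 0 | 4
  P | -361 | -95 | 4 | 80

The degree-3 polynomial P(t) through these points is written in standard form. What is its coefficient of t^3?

2

Build the Lagrange basis polynomials:
L_0(t) = (t + 3)t(t - 4) / [-90] = -(1/90)t^3 + (1/90)t^2 + (2/15)t
L_1(t) = (t + 5)t(t - 4) / [42] = (1/42)t^3 + (1/42)t^2 - (10/21)t
L_2(t) = (t + 5)(t + 3)(t - 4) / [-60] = -(1/60)t^3 - (1/15)t^2 + (17/60)t + 1
L_3(t) = (t + 5)(t + 3)t / [252] = (1/252)t^3 + (2/63)t^2 + (5/84)t
P(t) = (-361)·L_0 + (-95)·L_1 + 4·L_2 + 80·L_3
Only the coefficient of t^3 is needed; take it from each L_i and combine:
(-361)·(-1/90) + (-95)·(1/42) + 4·(-1/60) + 80·(1/252) = 2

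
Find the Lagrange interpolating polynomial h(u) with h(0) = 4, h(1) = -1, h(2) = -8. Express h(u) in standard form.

h(u) = -u^2 - 4u + 4

L_0(u) = (u - 1)(u - 2) / [2] = (1/2)u^2 - (3/2)u + 1
L_1(u) = u(u - 2) / [-1] = -u^2 + 2u
L_2(u) = u(u - 1) / [2] = (1/2)u^2 - (1/2)u
h(u) = 4·L_0 + (-1)·L_1 + (-8)·L_2
  4·L_0(u) = 2u^2 - 6u + 4
  (-1)·L_1(u) = u^2 - 2u
  (-8)·L_2(u) = -4u^2 + 4u
Adding term by term: -u^2 - 4u + 4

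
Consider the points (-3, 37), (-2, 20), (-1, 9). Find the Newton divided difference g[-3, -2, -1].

g[-3,-2] = (20 - 37) / (-2 - (-3)) = -17
g[-2,-1] = (9 - 20) / (-1 - (-2)) = -11
g[-3,-2,-1] = (-11 - (-17)) / (-1 - (-3)) = 3

3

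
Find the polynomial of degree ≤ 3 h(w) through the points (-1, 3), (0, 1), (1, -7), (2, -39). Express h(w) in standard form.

L_0(w) = w(w - 1)(w - 2) / [-6] = -(1/6)w^3 + (1/2)w^2 - (1/3)w
L_1(w) = (w + 1)(w - 1)(w - 2) / [2] = (1/2)w^3 - w^2 - (1/2)w + 1
L_2(w) = (w + 1)w(w - 2) / [-2] = -(1/2)w^3 + (1/2)w^2 + w
L_3(w) = (w + 1)w(w - 1) / [6] = (1/6)w^3 - (1/6)w
h(w) = 3·L_0 + 1·L_1 + (-7)·L_2 + (-39)·L_3
  3·L_0(w) = -(1/2)w^3 + (3/2)w^2 - w
  1·L_1(w) = (1/2)w^3 - w^2 - (1/2)w + 1
  (-7)·L_2(w) = (7/2)w^3 - (7/2)w^2 - 7w
  (-39)·L_3(w) = -(13/2)w^3 + (13/2)w
Adding term by term: -3w^3 - 3w^2 - 2w + 1

h(w) = -3w^3 - 3w^2 - 2w + 1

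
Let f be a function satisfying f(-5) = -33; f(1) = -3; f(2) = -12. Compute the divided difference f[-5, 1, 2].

-2

f[-5,1] = (-3 - (-33)) / (1 - (-5)) = 5
f[1,2] = (-12 - (-3)) / (2 - 1) = -9
f[-5,1,2] = (-9 - 5) / (2 - (-5)) = -2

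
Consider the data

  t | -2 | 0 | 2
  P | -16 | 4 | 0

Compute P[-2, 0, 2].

-3

P[-2,0] = (4 - (-16)) / (0 - (-2)) = 10
P[0,2] = (0 - 4) / (2 - 0) = -2
P[-2,0,2] = (-2 - 10) / (2 - (-2)) = -3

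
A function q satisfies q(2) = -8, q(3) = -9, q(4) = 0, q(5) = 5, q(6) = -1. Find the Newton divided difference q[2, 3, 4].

5

q[2,3] = (-9 - (-8)) / (3 - 2) = -1
q[3,4] = (0 - (-9)) / (4 - 3) = 9
q[2,3,4] = (9 - (-1)) / (4 - 2) = 5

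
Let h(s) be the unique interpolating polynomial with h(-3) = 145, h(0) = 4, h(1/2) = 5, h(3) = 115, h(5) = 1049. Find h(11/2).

6275/4

L_0(11/2) = (11/2)·(5)·(5/2)·(1/2)/[(-3)·(-7/2)·(-6)·(-8)] = 275/4032
L_1(11/2) = (17/2)·(5)·(5/2)·(1/2)/[(3)·(-1/2)·(-3)·(-5)] = -85/36
L_2(11/2) = (17/2)·(11/2)·(5/2)·(1/2)/[(7/2)·(1/2)·(-5/2)·(-9/2)] = 187/63
L_3(11/2) = (17/2)·(11/2)·(5)·(1/2)/[(6)·(3)·(5/2)·(-2)] = -187/144
L_4(11/2) = (17/2)·(11/2)·(5)·(5/2)/[(8)·(5)·(9/2)·(2)] = 935/576
Sum: 145·(275/4032) + 4·(-85/36) + 5·(187/63) + 115·(-187/144) + 1049·(935/576) = 6275/4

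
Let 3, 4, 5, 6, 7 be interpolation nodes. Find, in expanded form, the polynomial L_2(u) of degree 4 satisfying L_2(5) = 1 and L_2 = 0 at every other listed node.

L_2(u) = (u - 3)(u - 4)(u - 6)(u - 7) / [(2)·(1)·(-1)·(-2)]
       = (u^4 - 20u^3 + 145u^2 - 450u + 504) / (4)

L_2(u) = (1/4)u^4 - 5u^3 + (145/4)u^2 - (225/2)u + 126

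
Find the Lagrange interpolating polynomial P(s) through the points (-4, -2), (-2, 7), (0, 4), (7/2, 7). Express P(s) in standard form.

L_0(s) = (s + 2)s(s - 7/2) / [-60] = -(1/60)s^3 + (1/40)s^2 + (7/60)s
L_1(s) = (s + 4)s(s - 7/2) / [22] = (1/22)s^3 + (1/44)s^2 - (7/11)s
L_2(s) = (s + 4)(s + 2)(s - 7/2) / [-28] = -(1/28)s^3 - (5/56)s^2 + (13/28)s + 1
L_3(s) = (s + 4)(s + 2)s / [1155/8] = (8/1155)s^3 + (16/385)s^2 + (64/1155)s
P(s) = (-2)·L_0 + 7·L_1 + 4·L_2 + 7·L_3
  (-2)·L_0(s) = (1/30)s^3 - (1/20)s^2 - (7/30)s
  7·L_1(s) = (7/22)s^3 + (7/44)s^2 - (49/11)s
  4·L_2(s) = -(1/7)s^3 - (5/14)s^2 + (13/7)s + 4
  7·L_3(s) = (8/165)s^3 + (16/55)s^2 + (64/165)s
Adding term by term: (9/35)s^3 + (3/70)s^2 - (171/70)s + 4

P(s) = (9/35)s^3 + (3/70)s^2 - (171/70)s + 4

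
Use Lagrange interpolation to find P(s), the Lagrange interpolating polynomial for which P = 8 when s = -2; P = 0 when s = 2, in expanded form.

Build the Lagrange basis polynomials:
L_0(s) = (s - 2) / [-4] = -(1/4)s + 1/2
L_1(s) = (s + 2) / [4] = (1/4)s + 1/2
P(s) = 8·L_0 + 0·L_1
  8·L_0(s) = -2s + 4
  0·L_1(s) = 0
Adding term by term: -2s + 4

P(s) = -2s + 4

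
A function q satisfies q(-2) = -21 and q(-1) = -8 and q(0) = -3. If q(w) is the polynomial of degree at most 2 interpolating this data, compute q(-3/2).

L_0(-3/2) = (-1/2)·(-3/2)/[(-1)·(-2)] = 3/8
L_1(-3/2) = (1/2)·(-3/2)/[(1)·(-1)] = 3/4
L_2(-3/2) = (1/2)·(-1/2)/[(2)·(1)] = -1/8
Sum: (-21)·(3/8) + (-8)·(3/4) + (-3)·(-1/8) = -27/2

-27/2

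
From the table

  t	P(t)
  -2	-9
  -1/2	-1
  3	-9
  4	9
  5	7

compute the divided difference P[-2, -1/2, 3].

-32/21

P[-2,-1/2] = (-1 - (-9)) / (-1/2 - (-2)) = 16/3
P[-1/2,3] = (-9 - (-1)) / (3 - (-1/2)) = -16/7
P[-2,-1/2,3] = (-16/7 - 16/3) / (3 - (-2)) = -32/21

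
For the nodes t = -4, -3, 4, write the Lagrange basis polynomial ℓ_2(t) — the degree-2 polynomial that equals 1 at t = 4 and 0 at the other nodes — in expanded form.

ℓ_2(t) = (1/56)t^2 + (1/8)t + 3/14

ℓ_2(t) = (t + 4)(t + 3) / [(8)·(7)]
       = (t^2 + 7t + 12) / (56)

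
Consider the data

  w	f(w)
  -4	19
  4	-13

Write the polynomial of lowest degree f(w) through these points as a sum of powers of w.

f(w) = -4w + 3

Build the Lagrange basis polynomials:
L_0(w) = (w - 4) / [-8] = -(1/8)w + 1/2
L_1(w) = (w + 4) / [8] = (1/8)w + 1/2
f(w) = 19·L_0 + (-13)·L_1
  19·L_0(w) = -(19/8)w + 19/2
  (-13)·L_1(w) = -(13/8)w - 13/2
Adding term by term: -4w + 3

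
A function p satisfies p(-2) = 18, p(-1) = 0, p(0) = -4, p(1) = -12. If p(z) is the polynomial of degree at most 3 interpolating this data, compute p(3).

Using Newton's divided-difference form:
p[-2,-1] = (0 - 18) / (-1 - (-2)) = -18
p[-1,0] = (-4 - 0) / (0 - (-1)) = -4
p[0,1] = (-12 - (-4)) / (1 - 0) = -8
p[-2,-1,0] = (-4 - (-18)) / (0 - (-2)) = 7
p[-1,0,1] = (-8 - (-4)) / (1 - (-1)) = -2
p[-2,-1,0,1] = (-2 - 7) / (1 - (-2)) = -3
p(3) = 18 + (-18)·(5) + 7·(5)·(4) + (-3)·(5)·(4)·(3) = -112

-112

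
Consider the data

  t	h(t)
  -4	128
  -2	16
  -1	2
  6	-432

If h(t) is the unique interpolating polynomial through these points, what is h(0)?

L_0(0) = (2)·(1)·(-6)/[(-2)·(-3)·(-10)] = 1/5
L_1(0) = (4)·(1)·(-6)/[(2)·(-1)·(-8)] = -3/2
L_2(0) = (4)·(2)·(-6)/[(3)·(1)·(-7)] = 16/7
L_3(0) = (4)·(2)·(1)/[(10)·(8)·(7)] = 1/70
Sum: 128·(1/5) + 16·(-3/2) + 2·(16/7) + (-432)·(1/70) = 0

0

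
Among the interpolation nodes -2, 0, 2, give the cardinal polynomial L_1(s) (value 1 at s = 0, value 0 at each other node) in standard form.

L_1(s) = (s + 2)(s - 2) / [(2)·(-2)]
       = (s^2 - 4) / (-4)

L_1(s) = -(1/4)s^2 + 1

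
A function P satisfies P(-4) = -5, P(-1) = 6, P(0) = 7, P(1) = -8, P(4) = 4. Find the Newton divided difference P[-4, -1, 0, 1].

P[-4,-1] = (6 - (-5)) / (-1 - (-4)) = 11/3
P[-1,0] = (7 - 6) / (0 - (-1)) = 1
P[0,1] = (-8 - 7) / (1 - 0) = -15
P[-4,-1,0] = (1 - 11/3) / (0 - (-4)) = -2/3
P[-1,0,1] = (-15 - 1) / (1 - (-1)) = -8
P[-4,-1,0,1] = (-8 - (-2/3)) / (1 - (-4)) = -22/15

-22/15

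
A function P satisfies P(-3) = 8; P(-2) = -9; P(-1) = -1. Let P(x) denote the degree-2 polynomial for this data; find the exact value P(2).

Evaluate each Lagrange basis at x = 2:
L_0(2) = (4)·(3)/[(-1)·(-2)] = 6
L_1(2) = (5)·(3)/[(1)·(-1)] = -15
L_2(2) = (5)·(4)/[(2)·(1)] = 10
Sum: 8·(6) + (-9)·(-15) + (-1)·(10) = 173

173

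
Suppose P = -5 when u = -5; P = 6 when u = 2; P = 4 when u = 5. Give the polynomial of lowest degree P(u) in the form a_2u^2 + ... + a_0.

P(u) = -(47/210)u^2 + (9/10)u + 107/21

Build the Lagrange basis polynomials:
L_0(u) = (u - 2)(u - 5) / [70] = (1/70)u^2 - (1/10)u + 1/7
L_1(u) = (u + 5)(u - 5) / [-21] = -(1/21)u^2 + 25/21
L_2(u) = (u + 5)(u - 2) / [30] = (1/30)u^2 + (1/10)u - 1/3
P(u) = (-5)·L_0 + 6·L_1 + 4·L_2
  (-5)·L_0(u) = -(1/14)u^2 + (1/2)u - 5/7
  6·L_1(u) = -(2/7)u^2 + 50/7
  4·L_2(u) = (2/15)u^2 + (2/5)u - 4/3
Adding term by term: -(47/210)u^2 + (9/10)u + 107/21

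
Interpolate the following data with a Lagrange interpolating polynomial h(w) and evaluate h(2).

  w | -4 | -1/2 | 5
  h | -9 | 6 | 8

Evaluate each Lagrange basis at w = 2:
L_0(2) = (5/2)·(-3)/[(-7/2)·(-9)] = -5/21
L_1(2) = (6)·(-3)/[(7/2)·(-11/2)] = 72/77
L_2(2) = (6)·(5/2)/[(9)·(11/2)] = 10/33
Sum: (-9)·(-5/21) + 6·(72/77) + 8·(10/33) = 2351/231

2351/231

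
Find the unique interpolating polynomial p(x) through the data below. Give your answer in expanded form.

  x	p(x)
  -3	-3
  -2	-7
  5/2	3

p(x) = (112/99)x^2 + (164/99)x - 271/33

L_0(x) = (x + 2)(x - 5/2) / [11/2] = (2/11)x^2 - (1/11)x - 10/11
L_1(x) = (x + 3)(x - 5/2) / [-9/2] = -(2/9)x^2 - (1/9)x + 5/3
L_2(x) = (x + 3)(x + 2) / [99/4] = (4/99)x^2 + (20/99)x + 8/33
p(x) = (-3)·L_0 + (-7)·L_1 + 3·L_2
  (-3)·L_0(x) = -(6/11)x^2 + (3/11)x + 30/11
  (-7)·L_1(x) = (14/9)x^2 + (7/9)x - 35/3
  3·L_2(x) = (4/33)x^2 + (20/33)x + 8/11
Adding term by term: (112/99)x^2 + (164/99)x - 271/33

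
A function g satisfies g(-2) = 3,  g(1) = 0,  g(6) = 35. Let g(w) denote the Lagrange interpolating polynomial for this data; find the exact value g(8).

L_0(8) = (7)·(2)/[(-3)·(-8)] = 7/12
L_1(8) = (10)·(2)/[(3)·(-5)] = -4/3
L_2(8) = (10)·(7)/[(8)·(5)] = 7/4
Sum: 3·(7/12) + 0 + 35·(7/4) = 63

63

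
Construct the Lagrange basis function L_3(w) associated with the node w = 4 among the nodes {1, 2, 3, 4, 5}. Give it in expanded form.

L_3(w) = -(1/6)w^4 + (11/6)w^3 - (41/6)w^2 + (61/6)w - 5

L_3(w) = (w - 1)(w - 2)(w - 3)(w - 5) / [(3)·(2)·(1)·(-1)]
       = (w^4 - 11w^3 + 41w^2 - 61w + 30) / (-6)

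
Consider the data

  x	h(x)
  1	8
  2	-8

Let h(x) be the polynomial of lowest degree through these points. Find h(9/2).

-48

L_0(9/2) = (5/2)/[(-1)] = -5/2
L_1(9/2) = (7/2)/[(1)] = 7/2
Sum: 8·(-5/2) + (-8)·(7/2) = -48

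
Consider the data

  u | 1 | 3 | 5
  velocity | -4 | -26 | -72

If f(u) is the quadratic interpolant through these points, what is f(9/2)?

-233/4

Evaluate each Lagrange basis at u = 9/2:
L_0(9/2) = (3/2)·(-1/2)/[(-2)·(-4)] = -3/32
L_1(9/2) = (7/2)·(-1/2)/[(2)·(-2)] = 7/16
L_2(9/2) = (7/2)·(3/2)/[(4)·(2)] = 21/32
Sum: (-4)·(-3/32) + (-26)·(7/16) + (-72)·(21/32) = -233/4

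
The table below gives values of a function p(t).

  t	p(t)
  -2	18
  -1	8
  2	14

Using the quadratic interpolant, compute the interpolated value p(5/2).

81/4

Evaluate each Lagrange basis at t = 5/2:
L_0(5/2) = (7/2)·(1/2)/[(-1)·(-4)] = 7/16
L_1(5/2) = (9/2)·(1/2)/[(1)·(-3)] = -3/4
L_2(5/2) = (9/2)·(7/2)/[(4)·(3)] = 21/16
Sum: 18·(7/16) + 8·(-3/4) + 14·(21/16) = 81/4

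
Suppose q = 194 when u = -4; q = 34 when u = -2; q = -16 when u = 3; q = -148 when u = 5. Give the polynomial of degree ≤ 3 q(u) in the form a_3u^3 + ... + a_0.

q(u) = -2u^3 + 4u^2 + 2

Build the Lagrange basis polynomials:
L_0(u) = (u + 2)(u - 3)(u - 5) / [-126] = -(1/126)u^3 + (1/21)u^2 + (1/126)u - 5/21
L_1(u) = (u + 4)(u - 3)(u - 5) / [70] = (1/70)u^3 - (2/35)u^2 - (17/70)u + 6/7
L_2(u) = (u + 4)(u + 2)(u - 5) / [-70] = -(1/70)u^3 - (1/70)u^2 + (11/35)u + 4/7
L_3(u) = (u + 4)(u + 2)(u - 3) / [126] = (1/126)u^3 + (1/42)u^2 - (5/63)u - 4/21
q(u) = 194·L_0 + 34·L_1 + (-16)·L_2 + (-148)·L_3
  194·L_0(u) = -(97/63)u^3 + (194/21)u^2 + (97/63)u - 970/21
  34·L_1(u) = (17/35)u^3 - (68/35)u^2 - (289/35)u + 204/7
  (-16)·L_2(u) = (8/35)u^3 + (8/35)u^2 - (176/35)u - 64/7
  (-148)·L_3(u) = -(74/63)u^3 - (74/21)u^2 + (740/63)u + 592/21
Adding term by term: -2u^3 + 4u^2 + 2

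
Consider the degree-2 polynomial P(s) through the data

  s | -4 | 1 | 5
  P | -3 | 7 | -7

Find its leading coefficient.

Build the Lagrange basis polynomials:
L_0(s) = (s - 1)(s - 5) / [45] = (1/45)s^2 - (2/15)s + 1/9
L_1(s) = (s + 4)(s - 5) / [-20] = -(1/20)s^2 + (1/20)s + 1
L_2(s) = (s + 4)(s - 1) / [36] = (1/36)s^2 + (1/12)s - 1/9
P(s) = (-3)·L_0 + 7·L_1 + (-7)·L_2
Only the coefficient of s^2 is needed; take it from each L_i and combine:
(-3)·(1/45) + 7·(-1/20) + (-7)·(1/36) = -11/18

-11/18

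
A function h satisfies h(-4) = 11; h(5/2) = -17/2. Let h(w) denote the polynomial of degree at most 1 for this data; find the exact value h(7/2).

Evaluate each Lagrange basis at w = 7/2:
L_0(7/2) = (1)/[(-13/2)] = -2/13
L_1(7/2) = (15/2)/[(13/2)] = 15/13
Sum: 11·(-2/13) + (-17/2)·(15/13) = -23/2

-23/2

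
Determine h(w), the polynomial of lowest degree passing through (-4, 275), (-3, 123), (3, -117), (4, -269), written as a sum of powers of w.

Build the Lagrange basis polynomials:
L_0(w) = (w + 3)(w - 3)(w - 4) / [-56] = -(1/56)w^3 + (1/14)w^2 + (9/56)w - 9/14
L_1(w) = (w + 4)(w - 3)(w - 4) / [42] = (1/42)w^3 - (1/14)w^2 - (8/21)w + 8/7
L_2(w) = (w + 4)(w + 3)(w - 4) / [-42] = -(1/42)w^3 - (1/14)w^2 + (8/21)w + 8/7
L_3(w) = (w + 4)(w + 3)(w - 3) / [56] = (1/56)w^3 + (1/14)w^2 - (9/56)w - 9/14
h(w) = 275·L_0 + 123·L_1 + (-117)·L_2 + (-269)·L_3
  275·L_0(w) = -(275/56)w^3 + (275/14)w^2 + (2475/56)w - 2475/14
  123·L_1(w) = (41/14)w^3 - (123/14)w^2 - (328/7)w + 984/7
  (-117)·L_2(w) = (39/14)w^3 + (117/14)w^2 - (312/7)w - 936/7
  (-269)·L_3(w) = -(269/56)w^3 - (269/14)w^2 + (2421/56)w + 2421/14
Adding term by term: -4w^3 - 4w + 3

h(w) = -4w^3 - 4w + 3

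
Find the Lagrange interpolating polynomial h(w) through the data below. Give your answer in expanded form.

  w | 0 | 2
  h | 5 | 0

h(w) = -(5/2)w + 5

Build the Lagrange basis polynomials:
L_0(w) = (w - 2) / [-2] = -(1/2)w + 1
L_1(w) = w / [2] = (1/2)w
h(w) = 5·L_0 + 0·L_1
  5·L_0(w) = -(5/2)w + 5
  0·L_1(w) = 0
Adding term by term: -(5/2)w + 5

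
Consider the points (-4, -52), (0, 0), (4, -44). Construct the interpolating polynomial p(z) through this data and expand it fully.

p(z) = -3z^2 + z

L_0(z) = z(z - 4) / [32] = (1/32)z^2 - (1/8)z
L_1(z) = (z + 4)(z - 4) / [-16] = -(1/16)z^2 + 1
L_2(z) = (z + 4)z / [32] = (1/32)z^2 + (1/8)z
p(z) = (-52)·L_0 + 0·L_1 + (-44)·L_2
  (-52)·L_0(z) = -(13/8)z^2 + (13/2)z
  0·L_1(z) = 0
  (-44)·L_2(z) = -(11/8)z^2 - (11/2)z
Adding term by term: -3z^2 + z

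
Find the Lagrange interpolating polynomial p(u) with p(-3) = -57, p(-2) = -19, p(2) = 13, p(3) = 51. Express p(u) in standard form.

p(u) = 2u^3 - 3

Build the Lagrange basis polynomials:
L_0(u) = (u + 2)(u - 2)(u - 3) / [-30] = -(1/30)u^3 + (1/10)u^2 + (2/15)u - 2/5
L_1(u) = (u + 3)(u - 2)(u - 3) / [20] = (1/20)u^3 - (1/10)u^2 - (9/20)u + 9/10
L_2(u) = (u + 3)(u + 2)(u - 3) / [-20] = -(1/20)u^3 - (1/10)u^2 + (9/20)u + 9/10
L_3(u) = (u + 3)(u + 2)(u - 2) / [30] = (1/30)u^3 + (1/10)u^2 - (2/15)u - 2/5
p(u) = (-57)·L_0 + (-19)·L_1 + 13·L_2 + 51·L_3
  (-57)·L_0(u) = (19/10)u^3 - (57/10)u^2 - (38/5)u + 114/5
  (-19)·L_1(u) = -(19/20)u^3 + (19/10)u^2 + (171/20)u - 171/10
  13·L_2(u) = -(13/20)u^3 - (13/10)u^2 + (117/20)u + 117/10
  51·L_3(u) = (17/10)u^3 + (51/10)u^2 - (34/5)u - 102/5
Adding term by term: 2u^3 - 3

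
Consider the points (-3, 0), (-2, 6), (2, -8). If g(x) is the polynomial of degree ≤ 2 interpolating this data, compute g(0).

33/5

Using Newton's divided-difference form:
g[-3,-2] = (6 - 0) / (-2 - (-3)) = 6
g[-2,2] = (-8 - 6) / (2 - (-2)) = -7/2
g[-3,-2,2] = (-7/2 - 6) / (2 - (-3)) = -19/10
g(0) = 0 + 6·(3) + (-19/10)·(3)·(2) = 33/5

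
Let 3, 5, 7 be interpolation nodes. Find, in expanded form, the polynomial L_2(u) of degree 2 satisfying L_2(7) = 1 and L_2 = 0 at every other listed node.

L_2(u) = (u - 3)(u - 5) / [(4)·(2)]
       = (u^2 - 8u + 15) / (8)

L_2(u) = (1/8)u^2 - u + 15/8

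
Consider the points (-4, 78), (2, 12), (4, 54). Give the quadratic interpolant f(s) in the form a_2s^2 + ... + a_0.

Newton's divided differences:
f[-4,2] = (12 - 78) / (2 - (-4)) = -11
f[2,4] = (54 - 12) / (4 - 2) = 21
f[-4,2,4] = (21 - (-11)) / (4 - (-4)) = 4
f(s) = 78 + (-11)·(s + 4) + 4·(s + 4)(s - 2)
Expanding: f(s) = 4s^2 - 3s + 2

f(s) = 4s^2 - 3s + 2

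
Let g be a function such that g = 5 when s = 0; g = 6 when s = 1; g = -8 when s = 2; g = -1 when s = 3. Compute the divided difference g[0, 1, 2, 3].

6

g[0,1] = (6 - 5) / (1 - 0) = 1
g[1,2] = (-8 - 6) / (2 - 1) = -14
g[2,3] = (-1 - (-8)) / (3 - 2) = 7
g[0,1,2] = (-14 - 1) / (2 - 0) = -15/2
g[1,2,3] = (7 - (-14)) / (3 - 1) = 21/2
g[0,1,2,3] = (21/2 - (-15/2)) / (3 - 0) = 6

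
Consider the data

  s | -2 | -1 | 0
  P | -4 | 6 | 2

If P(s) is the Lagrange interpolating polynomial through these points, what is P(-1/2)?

L_0(-1/2) = (1/2)·(-1/2)/[(-1)·(-2)] = -1/8
L_1(-1/2) = (3/2)·(-1/2)/[(1)·(-1)] = 3/4
L_2(-1/2) = (3/2)·(1/2)/[(2)·(1)] = 3/8
Sum: (-4)·(-1/8) + 6·(3/4) + 2·(3/8) = 23/4

23/4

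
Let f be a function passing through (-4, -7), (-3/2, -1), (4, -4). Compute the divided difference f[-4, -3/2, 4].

f[-4,-3/2] = (-1 - (-7)) / (-3/2 - (-4)) = 12/5
f[-3/2,4] = (-4 - (-1)) / (4 - (-3/2)) = -6/11
f[-4,-3/2,4] = (-6/11 - 12/5) / (4 - (-4)) = -81/220

-81/220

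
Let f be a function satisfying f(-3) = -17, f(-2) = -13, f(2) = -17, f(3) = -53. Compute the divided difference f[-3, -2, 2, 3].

f[-3,-2] = (-13 - (-17)) / (-2 - (-3)) = 4
f[-2,2] = (-17 - (-13)) / (2 - (-2)) = -1
f[2,3] = (-53 - (-17)) / (3 - 2) = -36
f[-3,-2,2] = (-1 - 4) / (2 - (-3)) = -1
f[-2,2,3] = (-36 - (-1)) / (3 - (-2)) = -7
f[-3,-2,2,3] = (-7 - (-1)) / (3 - (-3)) = -1

-1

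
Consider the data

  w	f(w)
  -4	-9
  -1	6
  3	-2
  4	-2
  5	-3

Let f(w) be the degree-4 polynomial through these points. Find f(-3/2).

877/128

L_0(-3/2) = (-1/2)·(-9/2)·(-11/2)·(-13/2)/[(-3)·(-7)·(-8)·(-9)] = 143/2688
L_1(-3/2) = (5/2)·(-9/2)·(-11/2)·(-13/2)/[(3)·(-4)·(-5)·(-6)] = 143/128
L_2(-3/2) = (5/2)·(-1/2)·(-11/2)·(-13/2)/[(7)·(4)·(-1)·(-2)] = -715/896
L_3(-3/2) = (5/2)·(-1/2)·(-9/2)·(-13/2)/[(8)·(5)·(1)·(-1)] = 117/128
L_4(-3/2) = (5/2)·(-1/2)·(-9/2)·(-11/2)/[(9)·(6)·(2)·(1)] = -55/192
Sum: (-9)·(143/2688) + 6·(143/128) + (-2)·(-715/896) + (-2)·(117/128) + (-3)·(-55/192) = 877/128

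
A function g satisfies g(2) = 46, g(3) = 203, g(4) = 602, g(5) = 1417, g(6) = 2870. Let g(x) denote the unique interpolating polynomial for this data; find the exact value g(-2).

L_0(-2) = (-5)·(-6)·(-7)·(-8)/[(-1)·(-2)·(-3)·(-4)] = 70
L_1(-2) = (-4)·(-6)·(-7)·(-8)/[(1)·(-1)·(-2)·(-3)] = -224
L_2(-2) = (-4)·(-5)·(-7)·(-8)/[(2)·(1)·(-1)·(-2)] = 280
L_3(-2) = (-4)·(-5)·(-6)·(-8)/[(3)·(2)·(1)·(-1)] = -160
L_4(-2) = (-4)·(-5)·(-6)·(-7)/[(4)·(3)·(2)·(1)] = 35
Sum: 46·(70) + 203·(-224) + 602·(280) + 1417·(-160) + 2870·(35) = 38

38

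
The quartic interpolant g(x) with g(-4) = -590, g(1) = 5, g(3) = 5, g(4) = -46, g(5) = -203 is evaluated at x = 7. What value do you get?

Using Newton's divided-difference form:
g[-4,1] = (5 - (-590)) / (1 - (-4)) = 119
g[1,3] = (5 - 5) / (3 - 1) = 0
g[3,4] = (-46 - 5) / (4 - 3) = -51
g[4,5] = (-203 - (-46)) / (5 - 4) = -157
g[-4,1,3] = (0 - 119) / (3 - (-4)) = -17
g[1,3,4] = (-51 - 0) / (4 - 1) = -17
g[3,4,5] = (-157 - (-51)) / (5 - 3) = -53
g[-4,1,3,4] = (-17 - (-17)) / (4 - (-4)) = 0
g[1,3,4,5] = (-53 - (-17)) / (5 - 1) = -9
g[-4,1,3,4,5] = (-9 - 0) / (5 - (-4)) = -1
g(7) = -590 + 119·(11) + (-17)·(11)·(6) + 0·(11)·(6)·(4) + (-1)·(11)·(6)·(4)·(3) = -1195

-1195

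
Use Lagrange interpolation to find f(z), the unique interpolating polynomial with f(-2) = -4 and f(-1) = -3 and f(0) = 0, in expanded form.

f(z) = z^2 + 4z

L_0(z) = (z + 1)z / [2] = (1/2)z^2 + (1/2)z
L_1(z) = (z + 2)z / [-1] = -z^2 - 2z
L_2(z) = (z + 2)(z + 1) / [2] = (1/2)z^2 + (3/2)z + 1
f(z) = (-4)·L_0 + (-3)·L_1 + 0·L_2
  (-4)·L_0(z) = -2z^2 - 2z
  (-3)·L_1(z) = 3z^2 + 6z
  0·L_2(z) = 0
Adding term by term: z^2 + 4z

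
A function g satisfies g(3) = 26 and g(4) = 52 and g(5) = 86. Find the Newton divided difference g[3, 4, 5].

4

g[3,4] = (52 - 26) / (4 - 3) = 26
g[4,5] = (86 - 52) / (5 - 4) = 34
g[3,4,5] = (34 - 26) / (5 - 3) = 4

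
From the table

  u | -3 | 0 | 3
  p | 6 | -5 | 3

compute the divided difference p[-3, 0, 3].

19/18

p[-3,0] = (-5 - 6) / (0 - (-3)) = -11/3
p[0,3] = (3 - (-5)) / (3 - 0) = 8/3
p[-3,0,3] = (8/3 - (-11/3)) / (3 - (-3)) = 19/18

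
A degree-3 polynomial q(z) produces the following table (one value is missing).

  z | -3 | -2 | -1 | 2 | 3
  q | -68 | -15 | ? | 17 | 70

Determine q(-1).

2

The 4 known values determine q uniquely (degree ≤ 3).
Evaluate each Lagrange basis at z = -1:
L_0(-1) = (1)·(-3)·(-4)/[(-1)·(-5)·(-6)] = -2/5
L_1(-1) = (2)·(-3)·(-4)/[(1)·(-4)·(-5)] = 6/5
L_2(-1) = (2)·(1)·(-4)/[(5)·(4)·(-1)] = 2/5
L_3(-1) = (2)·(1)·(-3)/[(6)·(5)·(1)] = -1/5
Sum: (-68)·(-2/5) + (-15)·(6/5) + 17·(2/5) + 70·(-1/5) = 2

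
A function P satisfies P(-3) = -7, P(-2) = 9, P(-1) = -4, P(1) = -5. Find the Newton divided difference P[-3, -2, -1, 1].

14/3

P[-3,-2] = (9 - (-7)) / (-2 - (-3)) = 16
P[-2,-1] = (-4 - 9) / (-1 - (-2)) = -13
P[-1,1] = (-5 - (-4)) / (1 - (-1)) = -1/2
P[-3,-2,-1] = (-13 - 16) / (-1 - (-3)) = -29/2
P[-2,-1,1] = (-1/2 - (-13)) / (1 - (-2)) = 25/6
P[-3,-2,-1,1] = (25/6 - (-29/2)) / (1 - (-3)) = 14/3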